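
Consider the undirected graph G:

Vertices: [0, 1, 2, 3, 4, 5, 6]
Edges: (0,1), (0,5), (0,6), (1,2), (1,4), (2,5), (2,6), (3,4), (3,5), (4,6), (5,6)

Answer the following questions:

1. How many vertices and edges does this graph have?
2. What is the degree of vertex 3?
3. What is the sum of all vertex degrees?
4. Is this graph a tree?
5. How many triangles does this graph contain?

Count: 7 vertices, 11 edges.
Vertex 3 has neighbors [4, 5], degree = 2.
Handshaking lemma: 2 * 11 = 22.
A tree on 7 vertices has 6 edges. This graph has 11 edges (5 extra). Not a tree.
Number of triangles = 2.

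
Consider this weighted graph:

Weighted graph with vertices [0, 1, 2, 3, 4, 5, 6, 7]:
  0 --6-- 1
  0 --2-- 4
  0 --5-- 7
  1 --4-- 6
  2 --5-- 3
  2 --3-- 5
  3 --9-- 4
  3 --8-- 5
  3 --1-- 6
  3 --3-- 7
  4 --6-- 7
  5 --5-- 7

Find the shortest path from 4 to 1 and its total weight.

Using Dijkstra's algorithm from vertex 4:
Shortest path: 4 -> 0 -> 1
Total weight: 2 + 6 = 8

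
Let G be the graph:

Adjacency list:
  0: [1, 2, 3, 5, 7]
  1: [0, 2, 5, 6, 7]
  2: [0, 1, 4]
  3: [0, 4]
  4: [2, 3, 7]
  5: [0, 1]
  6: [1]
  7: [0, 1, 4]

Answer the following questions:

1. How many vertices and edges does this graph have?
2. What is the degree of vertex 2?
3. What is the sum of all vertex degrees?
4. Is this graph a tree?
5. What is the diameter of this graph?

Count: 8 vertices, 12 edges.
Vertex 2 has neighbors [0, 1, 4], degree = 3.
Handshaking lemma: 2 * 12 = 24.
A tree on 8 vertices has 7 edges. This graph has 12 edges (5 extra). Not a tree.
Diameter (longest shortest path) = 3.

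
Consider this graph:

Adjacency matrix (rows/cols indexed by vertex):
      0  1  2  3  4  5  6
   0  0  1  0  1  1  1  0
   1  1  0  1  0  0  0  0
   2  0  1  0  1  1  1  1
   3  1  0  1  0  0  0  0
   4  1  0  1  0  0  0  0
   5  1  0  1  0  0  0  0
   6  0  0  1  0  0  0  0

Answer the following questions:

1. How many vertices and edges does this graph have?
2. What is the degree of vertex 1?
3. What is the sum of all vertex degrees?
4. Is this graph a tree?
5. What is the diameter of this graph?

Count: 7 vertices, 9 edges.
Vertex 1 has neighbors [0, 2], degree = 2.
Handshaking lemma: 2 * 9 = 18.
A tree on 7 vertices has 6 edges. This graph has 9 edges (3 extra). Not a tree.
Diameter (longest shortest path) = 3.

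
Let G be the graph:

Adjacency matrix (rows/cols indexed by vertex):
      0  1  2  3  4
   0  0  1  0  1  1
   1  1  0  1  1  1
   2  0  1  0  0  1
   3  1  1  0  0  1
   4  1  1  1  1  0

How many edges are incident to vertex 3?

Vertex 3 has neighbors [0, 1, 4], so deg(3) = 3.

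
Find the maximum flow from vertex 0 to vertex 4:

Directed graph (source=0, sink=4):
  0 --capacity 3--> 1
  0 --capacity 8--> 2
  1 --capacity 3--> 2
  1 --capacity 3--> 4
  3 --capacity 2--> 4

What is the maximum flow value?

Computing max flow:
  Flow on (0->1): 3/3
  Flow on (1->4): 3/3
Maximum flow = 3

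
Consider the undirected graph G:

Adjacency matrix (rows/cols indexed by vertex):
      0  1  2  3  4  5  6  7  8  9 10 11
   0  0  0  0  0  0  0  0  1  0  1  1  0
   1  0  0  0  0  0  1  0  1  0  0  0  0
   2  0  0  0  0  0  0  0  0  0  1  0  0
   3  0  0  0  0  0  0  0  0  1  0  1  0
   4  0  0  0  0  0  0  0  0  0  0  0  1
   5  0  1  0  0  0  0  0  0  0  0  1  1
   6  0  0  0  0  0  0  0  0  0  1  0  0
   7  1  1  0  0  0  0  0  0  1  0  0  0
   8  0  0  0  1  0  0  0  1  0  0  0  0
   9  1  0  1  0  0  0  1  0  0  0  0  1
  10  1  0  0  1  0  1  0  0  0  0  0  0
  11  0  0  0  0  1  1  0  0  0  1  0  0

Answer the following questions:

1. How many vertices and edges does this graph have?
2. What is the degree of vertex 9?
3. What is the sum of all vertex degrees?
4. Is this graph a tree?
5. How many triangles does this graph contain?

Count: 12 vertices, 14 edges.
Vertex 9 has neighbors [0, 2, 6, 11], degree = 4.
Handshaking lemma: 2 * 14 = 28.
A tree on 12 vertices has 11 edges. This graph has 14 edges (3 extra). Not a tree.
Number of triangles = 0.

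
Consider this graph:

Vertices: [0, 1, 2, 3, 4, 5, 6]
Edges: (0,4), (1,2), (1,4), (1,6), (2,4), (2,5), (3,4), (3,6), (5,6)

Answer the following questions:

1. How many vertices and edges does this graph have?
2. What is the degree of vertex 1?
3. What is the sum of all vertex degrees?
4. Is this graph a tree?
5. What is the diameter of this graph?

Count: 7 vertices, 9 edges.
Vertex 1 has neighbors [2, 4, 6], degree = 3.
Handshaking lemma: 2 * 9 = 18.
A tree on 7 vertices has 6 edges. This graph has 9 edges (3 extra). Not a tree.
Diameter (longest shortest path) = 3.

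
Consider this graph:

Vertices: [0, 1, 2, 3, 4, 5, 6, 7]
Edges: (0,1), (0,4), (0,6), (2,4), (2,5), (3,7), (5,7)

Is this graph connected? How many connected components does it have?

Checking connectivity: the graph has 1 connected component(s).
All vertices are reachable from each other. The graph IS connected.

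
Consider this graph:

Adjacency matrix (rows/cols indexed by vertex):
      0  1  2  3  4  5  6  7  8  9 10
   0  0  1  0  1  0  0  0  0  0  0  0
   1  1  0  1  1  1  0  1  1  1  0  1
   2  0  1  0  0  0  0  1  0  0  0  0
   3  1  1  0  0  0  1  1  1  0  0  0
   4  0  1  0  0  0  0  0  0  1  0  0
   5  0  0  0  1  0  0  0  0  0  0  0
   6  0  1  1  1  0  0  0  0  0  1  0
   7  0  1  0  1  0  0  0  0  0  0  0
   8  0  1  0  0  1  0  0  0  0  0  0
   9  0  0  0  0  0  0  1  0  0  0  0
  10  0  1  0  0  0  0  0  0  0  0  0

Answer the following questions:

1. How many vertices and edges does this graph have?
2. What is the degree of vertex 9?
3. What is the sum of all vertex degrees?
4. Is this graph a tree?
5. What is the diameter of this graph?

Count: 11 vertices, 15 edges.
Vertex 9 has neighbors [6], degree = 1.
Handshaking lemma: 2 * 15 = 30.
A tree on 11 vertices has 10 edges. This graph has 15 edges (5 extra). Not a tree.
Diameter (longest shortest path) = 3.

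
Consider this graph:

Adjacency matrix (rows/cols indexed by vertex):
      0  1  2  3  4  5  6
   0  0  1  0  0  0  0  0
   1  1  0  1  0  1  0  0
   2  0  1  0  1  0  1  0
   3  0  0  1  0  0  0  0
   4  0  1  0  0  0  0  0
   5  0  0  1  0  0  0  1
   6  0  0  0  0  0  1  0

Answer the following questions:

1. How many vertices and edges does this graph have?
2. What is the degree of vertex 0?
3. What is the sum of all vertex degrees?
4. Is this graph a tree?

Count: 7 vertices, 6 edges.
Vertex 0 has neighbors [1], degree = 1.
Handshaking lemma: 2 * 6 = 12.
A graph is a tree iff it is connected and has exactly n-1 edges. This graph is connected (all 7 vertices in one component) and has 7-1 = 6 edges. It is a tree.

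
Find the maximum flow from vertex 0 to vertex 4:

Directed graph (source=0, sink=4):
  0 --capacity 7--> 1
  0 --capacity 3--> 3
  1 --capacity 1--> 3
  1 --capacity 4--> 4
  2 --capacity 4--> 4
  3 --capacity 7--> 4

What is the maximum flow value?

Computing max flow:
  Flow on (0->1): 5/7
  Flow on (0->3): 3/3
  Flow on (1->3): 1/1
  Flow on (1->4): 4/4
  Flow on (3->4): 4/7
Maximum flow = 8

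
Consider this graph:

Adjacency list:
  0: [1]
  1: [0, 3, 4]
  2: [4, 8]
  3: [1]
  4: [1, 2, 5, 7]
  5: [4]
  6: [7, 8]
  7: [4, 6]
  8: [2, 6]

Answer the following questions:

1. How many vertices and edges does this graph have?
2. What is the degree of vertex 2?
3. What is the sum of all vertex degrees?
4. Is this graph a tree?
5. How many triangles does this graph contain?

Count: 9 vertices, 9 edges.
Vertex 2 has neighbors [4, 8], degree = 2.
Handshaking lemma: 2 * 9 = 18.
A tree on 9 vertices has 8 edges. This graph has 9 edges (1 extra). Not a tree.
Number of triangles = 0.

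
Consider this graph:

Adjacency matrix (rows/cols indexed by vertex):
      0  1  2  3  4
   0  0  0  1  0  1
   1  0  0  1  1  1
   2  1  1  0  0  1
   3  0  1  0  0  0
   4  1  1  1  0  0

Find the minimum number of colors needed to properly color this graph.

The graph has a maximum clique of size 3 (lower bound on chromatic number).
A valid 3-coloring: {0: 0, 1: 0, 2: 1, 3: 1, 4: 2}.
Chromatic number = 3.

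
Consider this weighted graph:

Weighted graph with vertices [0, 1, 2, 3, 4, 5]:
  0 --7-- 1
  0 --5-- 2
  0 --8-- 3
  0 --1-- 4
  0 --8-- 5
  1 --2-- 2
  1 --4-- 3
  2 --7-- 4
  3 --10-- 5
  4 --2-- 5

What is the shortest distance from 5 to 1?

Using Dijkstra's algorithm from vertex 5:
Shortest path: 5 -> 4 -> 0 -> 1
Total weight: 2 + 1 + 7 = 10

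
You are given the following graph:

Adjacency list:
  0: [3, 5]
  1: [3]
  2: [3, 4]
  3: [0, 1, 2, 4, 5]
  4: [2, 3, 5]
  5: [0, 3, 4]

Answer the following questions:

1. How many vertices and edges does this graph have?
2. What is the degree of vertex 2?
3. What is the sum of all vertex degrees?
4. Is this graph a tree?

Count: 6 vertices, 8 edges.
Vertex 2 has neighbors [3, 4], degree = 2.
Handshaking lemma: 2 * 8 = 16.
A tree on 6 vertices has 5 edges. This graph has 8 edges (3 extra). Not a tree.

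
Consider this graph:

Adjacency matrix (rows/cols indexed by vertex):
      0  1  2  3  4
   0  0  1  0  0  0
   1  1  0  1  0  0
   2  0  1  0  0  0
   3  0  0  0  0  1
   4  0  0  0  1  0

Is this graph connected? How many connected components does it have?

Checking connectivity: the graph has 2 connected component(s).
Components: [[0, 1, 2], [3, 4]]. The graph is NOT connected.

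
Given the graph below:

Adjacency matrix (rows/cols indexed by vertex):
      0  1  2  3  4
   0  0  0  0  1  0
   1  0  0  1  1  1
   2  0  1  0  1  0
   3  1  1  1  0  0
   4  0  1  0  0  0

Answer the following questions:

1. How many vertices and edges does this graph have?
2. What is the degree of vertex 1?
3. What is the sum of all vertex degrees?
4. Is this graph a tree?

Count: 5 vertices, 5 edges.
Vertex 1 has neighbors [2, 3, 4], degree = 3.
Handshaking lemma: 2 * 5 = 10.
A tree on 5 vertices has 4 edges. This graph has 5 edges (1 extra). Not a tree.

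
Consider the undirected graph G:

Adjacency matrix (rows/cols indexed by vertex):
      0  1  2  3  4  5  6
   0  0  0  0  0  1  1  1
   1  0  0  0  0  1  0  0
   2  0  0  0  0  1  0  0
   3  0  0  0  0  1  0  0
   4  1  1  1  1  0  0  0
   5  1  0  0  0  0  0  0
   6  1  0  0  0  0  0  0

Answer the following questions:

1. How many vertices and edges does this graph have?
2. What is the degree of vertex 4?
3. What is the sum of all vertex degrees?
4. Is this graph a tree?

Count: 7 vertices, 6 edges.
Vertex 4 has neighbors [0, 1, 2, 3], degree = 4.
Handshaking lemma: 2 * 6 = 12.
A graph is a tree iff it is connected and has exactly n-1 edges. This graph is connected (all 7 vertices in one component) and has 7-1 = 6 edges. It is a tree.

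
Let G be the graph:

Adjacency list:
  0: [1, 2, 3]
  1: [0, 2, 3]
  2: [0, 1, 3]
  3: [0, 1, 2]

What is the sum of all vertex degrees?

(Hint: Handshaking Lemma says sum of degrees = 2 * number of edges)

Count edges: 6 edges.
By Handshaking Lemma: sum of degrees = 2 * 6 = 12.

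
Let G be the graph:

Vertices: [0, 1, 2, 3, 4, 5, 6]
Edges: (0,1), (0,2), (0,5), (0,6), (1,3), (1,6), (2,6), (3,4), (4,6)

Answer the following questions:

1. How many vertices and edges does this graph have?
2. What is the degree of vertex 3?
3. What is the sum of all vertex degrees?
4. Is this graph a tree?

Count: 7 vertices, 9 edges.
Vertex 3 has neighbors [1, 4], degree = 2.
Handshaking lemma: 2 * 9 = 18.
A tree on 7 vertices has 6 edges. This graph has 9 edges (3 extra). Not a tree.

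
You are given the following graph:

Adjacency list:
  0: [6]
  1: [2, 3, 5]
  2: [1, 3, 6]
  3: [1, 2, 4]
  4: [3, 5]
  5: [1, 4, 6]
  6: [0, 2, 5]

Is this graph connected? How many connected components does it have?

Checking connectivity: the graph has 1 connected component(s).
All vertices are reachable from each other. The graph IS connected.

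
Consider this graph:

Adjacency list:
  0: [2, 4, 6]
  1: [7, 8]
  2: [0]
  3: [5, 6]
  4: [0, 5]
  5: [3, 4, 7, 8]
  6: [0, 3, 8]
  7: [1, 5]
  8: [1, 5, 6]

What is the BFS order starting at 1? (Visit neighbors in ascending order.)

BFS from vertex 1 (neighbors processed in ascending order):
Visit order: 1, 7, 8, 5, 6, 3, 4, 0, 2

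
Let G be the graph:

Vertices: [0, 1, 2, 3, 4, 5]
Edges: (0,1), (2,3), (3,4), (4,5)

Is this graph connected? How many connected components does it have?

Checking connectivity: the graph has 2 connected component(s).
Components: [[0, 1], [2, 3, 4, 5]]. The graph is NOT connected.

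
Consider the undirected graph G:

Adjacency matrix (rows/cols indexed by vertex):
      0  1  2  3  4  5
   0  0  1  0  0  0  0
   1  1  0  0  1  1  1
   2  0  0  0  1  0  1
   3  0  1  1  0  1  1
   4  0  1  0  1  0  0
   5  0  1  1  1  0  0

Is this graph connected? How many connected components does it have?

Checking connectivity: the graph has 1 connected component(s).
All vertices are reachable from each other. The graph IS connected.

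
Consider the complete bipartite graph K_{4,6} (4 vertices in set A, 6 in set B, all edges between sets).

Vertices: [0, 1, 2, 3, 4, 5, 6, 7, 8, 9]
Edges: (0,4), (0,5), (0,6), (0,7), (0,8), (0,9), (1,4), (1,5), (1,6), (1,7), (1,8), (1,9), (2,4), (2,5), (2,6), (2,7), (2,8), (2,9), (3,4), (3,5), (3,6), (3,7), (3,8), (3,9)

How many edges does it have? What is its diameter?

K_{4,6} has 4 * 6 = 24 edges.
Any vertex reaches any opposite-side vertex in 1 step; same-side vertices reach in 2 steps via any opposite-side vertex.
Diameter = 2.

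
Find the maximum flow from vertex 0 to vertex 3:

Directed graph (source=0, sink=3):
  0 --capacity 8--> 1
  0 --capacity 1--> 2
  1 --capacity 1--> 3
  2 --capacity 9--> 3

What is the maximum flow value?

Computing max flow:
  Flow on (0->1): 1/8
  Flow on (0->2): 1/1
  Flow on (1->3): 1/1
  Flow on (2->3): 1/9
Maximum flow = 2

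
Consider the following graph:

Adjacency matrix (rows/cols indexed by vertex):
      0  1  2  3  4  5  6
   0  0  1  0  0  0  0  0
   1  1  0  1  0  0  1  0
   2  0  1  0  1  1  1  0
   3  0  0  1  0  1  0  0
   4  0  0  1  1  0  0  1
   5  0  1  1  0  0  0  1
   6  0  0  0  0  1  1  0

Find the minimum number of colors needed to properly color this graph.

The graph has a maximum clique of size 3 (lower bound on chromatic number).
A valid 3-coloring: {0: 0, 1: 1, 2: 0, 3: 2, 4: 1, 5: 2, 6: 0}.
Chromatic number = 3.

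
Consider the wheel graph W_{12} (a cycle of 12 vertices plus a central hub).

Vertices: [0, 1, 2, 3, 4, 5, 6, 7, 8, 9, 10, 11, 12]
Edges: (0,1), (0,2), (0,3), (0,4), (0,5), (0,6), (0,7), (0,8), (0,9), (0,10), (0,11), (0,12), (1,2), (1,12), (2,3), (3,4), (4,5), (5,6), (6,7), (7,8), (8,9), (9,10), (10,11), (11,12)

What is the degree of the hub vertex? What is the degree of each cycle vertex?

The hub connects to all 12 cycle vertices, so deg(hub) = 12.
Each cycle vertex connects to 2 neighbors on the cycle plus the hub, so deg(cycle vertex) = 3.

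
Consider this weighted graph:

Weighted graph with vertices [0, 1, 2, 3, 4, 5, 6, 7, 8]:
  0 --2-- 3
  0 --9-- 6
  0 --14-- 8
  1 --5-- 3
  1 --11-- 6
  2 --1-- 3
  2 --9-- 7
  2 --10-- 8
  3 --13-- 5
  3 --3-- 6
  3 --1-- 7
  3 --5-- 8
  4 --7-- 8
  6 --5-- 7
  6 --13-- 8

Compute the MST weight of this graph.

Applying Kruskal's algorithm (sort edges by weight, add if no cycle):
  Add (2,3) w=1
  Add (3,7) w=1
  Add (0,3) w=2
  Add (3,6) w=3
  Add (1,3) w=5
  Add (3,8) w=5
  Skip (6,7) w=5 (creates cycle)
  Add (4,8) w=7
  Skip (0,6) w=9 (creates cycle)
  Skip (2,7) w=9 (creates cycle)
  Skip (2,8) w=10 (creates cycle)
  Skip (1,6) w=11 (creates cycle)
  Add (3,5) w=13
  Skip (6,8) w=13 (creates cycle)
  Skip (0,8) w=14 (creates cycle)
MST weight = 37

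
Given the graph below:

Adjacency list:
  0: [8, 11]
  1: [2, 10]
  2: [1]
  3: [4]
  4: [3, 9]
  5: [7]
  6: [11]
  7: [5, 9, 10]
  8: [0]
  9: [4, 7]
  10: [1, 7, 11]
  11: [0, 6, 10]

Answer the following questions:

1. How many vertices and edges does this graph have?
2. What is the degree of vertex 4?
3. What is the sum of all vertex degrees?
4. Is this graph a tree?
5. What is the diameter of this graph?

Count: 12 vertices, 11 edges.
Vertex 4 has neighbors [3, 9], degree = 2.
Handshaking lemma: 2 * 11 = 22.
A graph is a tree iff it is connected and has exactly n-1 edges. This graph is connected (all 12 vertices in one component) and has 12-1 = 11 edges. It is a tree.
Diameter (longest shortest path) = 7.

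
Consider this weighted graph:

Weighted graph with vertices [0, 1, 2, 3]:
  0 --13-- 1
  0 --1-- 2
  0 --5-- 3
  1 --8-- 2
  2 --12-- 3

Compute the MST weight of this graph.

Applying Kruskal's algorithm (sort edges by weight, add if no cycle):
  Add (0,2) w=1
  Add (0,3) w=5
  Add (1,2) w=8
  Skip (2,3) w=12 (creates cycle)
  Skip (0,1) w=13 (creates cycle)
MST weight = 14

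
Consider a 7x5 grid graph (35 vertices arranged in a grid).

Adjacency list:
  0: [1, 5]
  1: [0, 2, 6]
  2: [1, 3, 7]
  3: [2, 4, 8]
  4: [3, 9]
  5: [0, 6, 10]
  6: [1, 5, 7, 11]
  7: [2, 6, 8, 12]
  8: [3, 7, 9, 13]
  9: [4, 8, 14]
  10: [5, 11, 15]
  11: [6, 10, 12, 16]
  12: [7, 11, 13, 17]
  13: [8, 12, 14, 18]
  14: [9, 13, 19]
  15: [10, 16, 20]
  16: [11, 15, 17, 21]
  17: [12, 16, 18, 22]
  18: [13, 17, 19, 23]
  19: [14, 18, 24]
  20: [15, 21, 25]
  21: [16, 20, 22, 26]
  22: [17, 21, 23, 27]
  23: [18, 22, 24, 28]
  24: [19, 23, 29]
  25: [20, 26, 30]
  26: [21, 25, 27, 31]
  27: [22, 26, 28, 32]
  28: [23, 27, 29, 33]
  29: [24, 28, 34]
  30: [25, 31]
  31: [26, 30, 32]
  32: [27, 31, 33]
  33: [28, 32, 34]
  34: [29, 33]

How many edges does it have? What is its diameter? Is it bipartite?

A 7x5 grid has 30 vertical edges and 28 horizontal edges.
Total edges = 30 + 28 = 58.
Diameter = (7-1) + (5-1) = 10 (corner to opposite corner).
Grid graphs are bipartite (checkerboard coloring).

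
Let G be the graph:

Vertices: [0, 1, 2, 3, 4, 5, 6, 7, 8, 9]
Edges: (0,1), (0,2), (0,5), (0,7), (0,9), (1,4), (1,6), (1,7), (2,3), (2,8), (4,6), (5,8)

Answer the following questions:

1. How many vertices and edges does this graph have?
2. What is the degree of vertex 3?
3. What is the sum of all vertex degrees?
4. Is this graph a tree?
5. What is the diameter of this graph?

Count: 10 vertices, 12 edges.
Vertex 3 has neighbors [2], degree = 1.
Handshaking lemma: 2 * 12 = 24.
A tree on 10 vertices has 9 edges. This graph has 12 edges (3 extra). Not a tree.
Diameter (longest shortest path) = 4.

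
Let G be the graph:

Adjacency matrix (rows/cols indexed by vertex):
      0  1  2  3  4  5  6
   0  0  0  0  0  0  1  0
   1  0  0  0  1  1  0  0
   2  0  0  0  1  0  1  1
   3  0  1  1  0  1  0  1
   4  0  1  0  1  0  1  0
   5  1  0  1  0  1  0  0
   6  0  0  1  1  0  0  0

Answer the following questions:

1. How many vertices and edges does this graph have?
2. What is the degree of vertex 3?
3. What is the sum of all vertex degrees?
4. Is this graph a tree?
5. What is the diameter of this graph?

Count: 7 vertices, 9 edges.
Vertex 3 has neighbors [1, 2, 4, 6], degree = 4.
Handshaking lemma: 2 * 9 = 18.
A tree on 7 vertices has 6 edges. This graph has 9 edges (3 extra). Not a tree.
Diameter (longest shortest path) = 3.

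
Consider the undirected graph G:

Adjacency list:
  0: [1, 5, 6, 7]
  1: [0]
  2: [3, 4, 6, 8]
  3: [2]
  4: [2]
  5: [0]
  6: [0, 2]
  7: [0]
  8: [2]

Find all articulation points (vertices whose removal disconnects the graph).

An articulation point is a vertex whose removal disconnects the graph.
Articulation points: [0, 2, 6]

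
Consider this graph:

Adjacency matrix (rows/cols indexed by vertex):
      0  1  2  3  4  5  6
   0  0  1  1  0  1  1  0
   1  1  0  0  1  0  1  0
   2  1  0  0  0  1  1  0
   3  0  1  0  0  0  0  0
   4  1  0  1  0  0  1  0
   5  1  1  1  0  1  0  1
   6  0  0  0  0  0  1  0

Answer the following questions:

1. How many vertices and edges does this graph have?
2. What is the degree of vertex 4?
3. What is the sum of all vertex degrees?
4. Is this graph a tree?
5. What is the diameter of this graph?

Count: 7 vertices, 10 edges.
Vertex 4 has neighbors [0, 2, 5], degree = 3.
Handshaking lemma: 2 * 10 = 20.
A tree on 7 vertices has 6 edges. This graph has 10 edges (4 extra). Not a tree.
Diameter (longest shortest path) = 3.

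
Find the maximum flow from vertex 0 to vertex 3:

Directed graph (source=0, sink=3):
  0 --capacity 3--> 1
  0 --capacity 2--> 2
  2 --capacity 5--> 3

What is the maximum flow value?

Computing max flow:
  Flow on (0->2): 2/2
  Flow on (2->3): 2/5
Maximum flow = 2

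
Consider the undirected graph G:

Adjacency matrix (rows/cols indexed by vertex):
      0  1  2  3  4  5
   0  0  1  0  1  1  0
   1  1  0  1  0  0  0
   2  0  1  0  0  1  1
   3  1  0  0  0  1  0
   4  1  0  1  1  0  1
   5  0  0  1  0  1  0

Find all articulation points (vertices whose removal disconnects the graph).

No articulation points. The graph is biconnected.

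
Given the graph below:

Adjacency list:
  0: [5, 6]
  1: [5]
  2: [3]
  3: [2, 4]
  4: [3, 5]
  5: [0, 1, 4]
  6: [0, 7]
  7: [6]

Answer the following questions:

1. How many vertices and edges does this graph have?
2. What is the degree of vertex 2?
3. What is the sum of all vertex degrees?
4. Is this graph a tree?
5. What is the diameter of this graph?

Count: 8 vertices, 7 edges.
Vertex 2 has neighbors [3], degree = 1.
Handshaking lemma: 2 * 7 = 14.
A graph is a tree iff it is connected and has exactly n-1 edges. This graph is connected (all 8 vertices in one component) and has 8-1 = 7 edges. It is a tree.
Diameter (longest shortest path) = 6.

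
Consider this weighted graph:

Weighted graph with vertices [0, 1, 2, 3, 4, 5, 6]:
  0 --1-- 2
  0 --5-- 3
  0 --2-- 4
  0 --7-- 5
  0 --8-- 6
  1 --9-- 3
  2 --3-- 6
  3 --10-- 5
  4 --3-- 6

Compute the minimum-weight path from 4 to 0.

Using Dijkstra's algorithm from vertex 4:
Shortest path: 4 -> 0
Total weight: 2 = 2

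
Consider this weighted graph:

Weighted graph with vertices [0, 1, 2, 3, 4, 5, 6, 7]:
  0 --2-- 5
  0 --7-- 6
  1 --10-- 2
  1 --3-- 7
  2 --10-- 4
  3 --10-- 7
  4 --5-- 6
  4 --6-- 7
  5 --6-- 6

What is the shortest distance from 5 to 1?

Using Dijkstra's algorithm from vertex 5:
Shortest path: 5 -> 6 -> 4 -> 7 -> 1
Total weight: 6 + 5 + 6 + 3 = 20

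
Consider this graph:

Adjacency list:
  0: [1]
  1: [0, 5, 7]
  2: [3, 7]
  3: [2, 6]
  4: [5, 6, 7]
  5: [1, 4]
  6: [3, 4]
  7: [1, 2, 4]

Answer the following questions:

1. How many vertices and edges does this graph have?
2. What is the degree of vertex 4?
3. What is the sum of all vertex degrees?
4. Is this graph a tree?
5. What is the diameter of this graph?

Count: 8 vertices, 9 edges.
Vertex 4 has neighbors [5, 6, 7], degree = 3.
Handshaking lemma: 2 * 9 = 18.
A tree on 8 vertices has 7 edges. This graph has 9 edges (2 extra). Not a tree.
Diameter (longest shortest path) = 4.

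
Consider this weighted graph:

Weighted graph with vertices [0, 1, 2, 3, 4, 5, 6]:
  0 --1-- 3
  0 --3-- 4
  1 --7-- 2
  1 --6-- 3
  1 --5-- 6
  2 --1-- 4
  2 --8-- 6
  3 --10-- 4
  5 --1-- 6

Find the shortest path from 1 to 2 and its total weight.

Using Dijkstra's algorithm from vertex 1:
Shortest path: 1 -> 2
Total weight: 7 = 7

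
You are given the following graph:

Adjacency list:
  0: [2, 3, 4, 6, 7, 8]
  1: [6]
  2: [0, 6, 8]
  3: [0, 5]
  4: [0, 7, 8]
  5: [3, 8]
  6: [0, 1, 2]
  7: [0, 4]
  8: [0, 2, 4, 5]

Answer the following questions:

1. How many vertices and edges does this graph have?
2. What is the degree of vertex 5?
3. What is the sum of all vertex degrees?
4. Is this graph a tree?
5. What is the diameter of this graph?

Count: 9 vertices, 13 edges.
Vertex 5 has neighbors [3, 8], degree = 2.
Handshaking lemma: 2 * 13 = 26.
A tree on 9 vertices has 8 edges. This graph has 13 edges (5 extra). Not a tree.
Diameter (longest shortest path) = 4.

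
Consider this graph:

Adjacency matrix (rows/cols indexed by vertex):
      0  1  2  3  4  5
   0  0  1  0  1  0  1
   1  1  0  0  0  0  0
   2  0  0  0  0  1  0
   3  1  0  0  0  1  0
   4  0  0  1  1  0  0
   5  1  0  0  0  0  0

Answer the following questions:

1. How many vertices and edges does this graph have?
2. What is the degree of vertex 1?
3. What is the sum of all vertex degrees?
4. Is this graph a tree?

Count: 6 vertices, 5 edges.
Vertex 1 has neighbors [0], degree = 1.
Handshaking lemma: 2 * 5 = 10.
A graph is a tree iff it is connected and has exactly n-1 edges. This graph is connected (all 6 vertices in one component) and has 6-1 = 5 edges. It is a tree.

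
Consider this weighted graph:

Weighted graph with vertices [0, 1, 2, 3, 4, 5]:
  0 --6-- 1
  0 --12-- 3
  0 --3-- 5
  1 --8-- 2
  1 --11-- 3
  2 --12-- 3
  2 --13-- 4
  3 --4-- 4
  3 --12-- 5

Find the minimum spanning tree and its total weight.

Applying Kruskal's algorithm (sort edges by weight, add if no cycle):
  Add (0,5) w=3
  Add (3,4) w=4
  Add (0,1) w=6
  Add (1,2) w=8
  Add (1,3) w=11
  Skip (0,3) w=12 (creates cycle)
  Skip (2,3) w=12 (creates cycle)
  Skip (3,5) w=12 (creates cycle)
  Skip (2,4) w=13 (creates cycle)
MST weight = 32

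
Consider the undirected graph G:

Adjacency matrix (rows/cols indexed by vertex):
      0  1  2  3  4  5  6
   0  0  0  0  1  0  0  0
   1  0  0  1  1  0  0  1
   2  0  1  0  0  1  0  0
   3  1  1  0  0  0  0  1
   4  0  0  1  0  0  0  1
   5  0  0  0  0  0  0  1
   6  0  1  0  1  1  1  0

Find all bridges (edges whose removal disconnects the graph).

A bridge is an edge whose removal increases the number of connected components.
Bridges found: (0,3), (5,6)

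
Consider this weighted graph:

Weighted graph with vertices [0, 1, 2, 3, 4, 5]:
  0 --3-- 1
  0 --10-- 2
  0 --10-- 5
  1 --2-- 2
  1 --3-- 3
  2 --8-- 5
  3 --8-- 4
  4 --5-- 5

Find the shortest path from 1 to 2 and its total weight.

Using Dijkstra's algorithm from vertex 1:
Shortest path: 1 -> 2
Total weight: 2 = 2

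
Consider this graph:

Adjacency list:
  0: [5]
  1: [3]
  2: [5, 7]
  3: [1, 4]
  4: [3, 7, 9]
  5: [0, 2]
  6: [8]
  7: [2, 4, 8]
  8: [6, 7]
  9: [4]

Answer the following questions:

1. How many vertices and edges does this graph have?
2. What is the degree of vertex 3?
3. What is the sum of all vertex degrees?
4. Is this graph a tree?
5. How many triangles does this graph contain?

Count: 10 vertices, 9 edges.
Vertex 3 has neighbors [1, 4], degree = 2.
Handshaking lemma: 2 * 9 = 18.
A graph is a tree iff it is connected and has exactly n-1 edges. This graph is connected (all 10 vertices in one component) and has 10-1 = 9 edges. It is a tree.
Number of triangles = 0.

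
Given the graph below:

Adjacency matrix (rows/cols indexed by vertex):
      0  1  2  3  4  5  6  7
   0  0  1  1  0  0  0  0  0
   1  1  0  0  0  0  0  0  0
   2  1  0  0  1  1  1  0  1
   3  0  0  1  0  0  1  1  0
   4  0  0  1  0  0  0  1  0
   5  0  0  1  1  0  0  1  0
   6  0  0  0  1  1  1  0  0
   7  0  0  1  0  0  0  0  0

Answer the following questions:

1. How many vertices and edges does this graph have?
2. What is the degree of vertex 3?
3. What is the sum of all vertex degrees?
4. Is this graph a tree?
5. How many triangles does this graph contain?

Count: 8 vertices, 10 edges.
Vertex 3 has neighbors [2, 5, 6], degree = 3.
Handshaking lemma: 2 * 10 = 20.
A tree on 8 vertices has 7 edges. This graph has 10 edges (3 extra). Not a tree.
Number of triangles = 2.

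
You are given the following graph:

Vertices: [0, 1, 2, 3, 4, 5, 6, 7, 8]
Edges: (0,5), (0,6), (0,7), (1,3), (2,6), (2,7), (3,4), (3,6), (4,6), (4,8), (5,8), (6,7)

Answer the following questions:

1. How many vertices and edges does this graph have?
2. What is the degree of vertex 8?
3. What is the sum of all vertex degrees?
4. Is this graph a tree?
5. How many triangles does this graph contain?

Count: 9 vertices, 12 edges.
Vertex 8 has neighbors [4, 5], degree = 2.
Handshaking lemma: 2 * 12 = 24.
A tree on 9 vertices has 8 edges. This graph has 12 edges (4 extra). Not a tree.
Number of triangles = 3.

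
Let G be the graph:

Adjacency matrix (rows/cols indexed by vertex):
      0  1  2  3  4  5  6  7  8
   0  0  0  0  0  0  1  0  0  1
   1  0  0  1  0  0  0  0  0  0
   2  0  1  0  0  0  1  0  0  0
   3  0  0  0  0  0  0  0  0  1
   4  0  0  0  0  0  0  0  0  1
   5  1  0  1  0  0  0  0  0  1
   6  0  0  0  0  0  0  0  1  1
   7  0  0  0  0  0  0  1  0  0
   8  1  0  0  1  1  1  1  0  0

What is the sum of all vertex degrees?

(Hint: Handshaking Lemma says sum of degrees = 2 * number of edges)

Count edges: 9 edges.
By Handshaking Lemma: sum of degrees = 2 * 9 = 18.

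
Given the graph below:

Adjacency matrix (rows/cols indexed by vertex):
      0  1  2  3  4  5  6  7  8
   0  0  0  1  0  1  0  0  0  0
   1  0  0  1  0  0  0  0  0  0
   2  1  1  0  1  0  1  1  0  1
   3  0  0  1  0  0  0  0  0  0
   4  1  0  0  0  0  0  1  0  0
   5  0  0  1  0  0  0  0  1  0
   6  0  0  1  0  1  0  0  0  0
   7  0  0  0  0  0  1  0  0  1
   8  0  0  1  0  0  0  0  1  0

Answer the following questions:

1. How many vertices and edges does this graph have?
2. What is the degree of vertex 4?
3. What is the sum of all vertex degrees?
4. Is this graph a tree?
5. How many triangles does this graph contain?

Count: 9 vertices, 10 edges.
Vertex 4 has neighbors [0, 6], degree = 2.
Handshaking lemma: 2 * 10 = 20.
A tree on 9 vertices has 8 edges. This graph has 10 edges (2 extra). Not a tree.
Number of triangles = 0.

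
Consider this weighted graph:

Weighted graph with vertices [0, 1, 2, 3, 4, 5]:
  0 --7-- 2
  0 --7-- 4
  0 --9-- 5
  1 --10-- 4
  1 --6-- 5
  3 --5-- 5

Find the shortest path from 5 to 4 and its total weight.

Using Dijkstra's algorithm from vertex 5:
Shortest path: 5 -> 1 -> 4
Total weight: 6 + 10 = 16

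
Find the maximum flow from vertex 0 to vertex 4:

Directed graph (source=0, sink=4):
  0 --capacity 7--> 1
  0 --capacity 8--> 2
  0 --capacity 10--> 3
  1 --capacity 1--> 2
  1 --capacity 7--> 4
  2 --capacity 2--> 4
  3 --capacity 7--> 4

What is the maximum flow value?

Computing max flow:
  Flow on (0->1): 7/7
  Flow on (0->2): 2/8
  Flow on (0->3): 7/10
  Flow on (1->4): 7/7
  Flow on (2->4): 2/2
  Flow on (3->4): 7/7
Maximum flow = 16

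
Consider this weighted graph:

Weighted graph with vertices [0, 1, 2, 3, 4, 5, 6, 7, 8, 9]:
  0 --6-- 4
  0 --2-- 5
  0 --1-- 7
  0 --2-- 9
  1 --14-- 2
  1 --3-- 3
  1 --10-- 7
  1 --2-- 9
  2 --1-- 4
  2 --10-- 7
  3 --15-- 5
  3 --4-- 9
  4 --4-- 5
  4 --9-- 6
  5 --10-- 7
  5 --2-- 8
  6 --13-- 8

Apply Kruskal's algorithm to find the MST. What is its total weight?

Applying Kruskal's algorithm (sort edges by weight, add if no cycle):
  Add (0,7) w=1
  Add (2,4) w=1
  Add (0,9) w=2
  Add (0,5) w=2
  Add (1,9) w=2
  Add (5,8) w=2
  Add (1,3) w=3
  Skip (3,9) w=4 (creates cycle)
  Add (4,5) w=4
  Skip (0,4) w=6 (creates cycle)
  Add (4,6) w=9
  Skip (1,7) w=10 (creates cycle)
  Skip (2,7) w=10 (creates cycle)
  Skip (5,7) w=10 (creates cycle)
  Skip (6,8) w=13 (creates cycle)
  Skip (1,2) w=14 (creates cycle)
  Skip (3,5) w=15 (creates cycle)
MST weight = 26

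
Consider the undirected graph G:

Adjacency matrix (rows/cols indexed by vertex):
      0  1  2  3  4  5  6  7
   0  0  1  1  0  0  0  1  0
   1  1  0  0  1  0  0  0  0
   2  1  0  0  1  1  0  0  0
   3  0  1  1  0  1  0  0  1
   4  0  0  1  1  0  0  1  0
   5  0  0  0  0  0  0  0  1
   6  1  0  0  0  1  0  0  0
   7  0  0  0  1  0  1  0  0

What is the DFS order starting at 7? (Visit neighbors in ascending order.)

DFS from vertex 7 (neighbors processed in ascending order):
Visit order: 7, 3, 1, 0, 2, 4, 6, 5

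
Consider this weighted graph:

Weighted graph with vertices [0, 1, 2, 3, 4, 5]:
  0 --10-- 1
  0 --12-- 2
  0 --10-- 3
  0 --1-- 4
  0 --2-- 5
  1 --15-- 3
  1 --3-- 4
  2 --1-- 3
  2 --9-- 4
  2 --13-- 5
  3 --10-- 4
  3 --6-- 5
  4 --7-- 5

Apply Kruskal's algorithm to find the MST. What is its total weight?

Applying Kruskal's algorithm (sort edges by weight, add if no cycle):
  Add (0,4) w=1
  Add (2,3) w=1
  Add (0,5) w=2
  Add (1,4) w=3
  Add (3,5) w=6
  Skip (4,5) w=7 (creates cycle)
  Skip (2,4) w=9 (creates cycle)
  Skip (0,3) w=10 (creates cycle)
  Skip (0,1) w=10 (creates cycle)
  Skip (3,4) w=10 (creates cycle)
  Skip (0,2) w=12 (creates cycle)
  Skip (2,5) w=13 (creates cycle)
  Skip (1,3) w=15 (creates cycle)
MST weight = 13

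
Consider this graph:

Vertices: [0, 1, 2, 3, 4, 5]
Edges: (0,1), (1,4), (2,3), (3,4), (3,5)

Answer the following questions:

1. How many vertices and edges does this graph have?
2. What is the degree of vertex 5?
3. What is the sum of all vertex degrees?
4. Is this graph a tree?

Count: 6 vertices, 5 edges.
Vertex 5 has neighbors [3], degree = 1.
Handshaking lemma: 2 * 5 = 10.
A graph is a tree iff it is connected and has exactly n-1 edges. This graph is connected (all 6 vertices in one component) and has 6-1 = 5 edges. It is a tree.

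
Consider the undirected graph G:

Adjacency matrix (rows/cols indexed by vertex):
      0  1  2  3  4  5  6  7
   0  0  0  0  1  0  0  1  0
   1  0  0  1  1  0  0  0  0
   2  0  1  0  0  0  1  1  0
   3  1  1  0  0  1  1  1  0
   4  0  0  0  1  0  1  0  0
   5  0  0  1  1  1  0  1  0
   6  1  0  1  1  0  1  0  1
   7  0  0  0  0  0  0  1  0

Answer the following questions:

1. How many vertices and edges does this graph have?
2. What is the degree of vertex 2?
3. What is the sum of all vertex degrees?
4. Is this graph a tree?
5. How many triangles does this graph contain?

Count: 8 vertices, 12 edges.
Vertex 2 has neighbors [1, 5, 6], degree = 3.
Handshaking lemma: 2 * 12 = 24.
A tree on 8 vertices has 7 edges. This graph has 12 edges (5 extra). Not a tree.
Number of triangles = 4.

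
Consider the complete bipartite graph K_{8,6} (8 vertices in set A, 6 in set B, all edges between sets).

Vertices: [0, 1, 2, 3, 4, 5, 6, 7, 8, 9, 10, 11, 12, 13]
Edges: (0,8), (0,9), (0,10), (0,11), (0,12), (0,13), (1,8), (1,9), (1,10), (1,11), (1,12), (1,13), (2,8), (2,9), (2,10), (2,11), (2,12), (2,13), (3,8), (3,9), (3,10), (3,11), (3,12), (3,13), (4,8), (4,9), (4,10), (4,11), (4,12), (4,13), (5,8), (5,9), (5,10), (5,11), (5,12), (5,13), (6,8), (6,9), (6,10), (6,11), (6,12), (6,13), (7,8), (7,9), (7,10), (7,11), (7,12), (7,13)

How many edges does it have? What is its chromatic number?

K_{8,6} has 8 * 6 = 48 edges.
Bipartite graphs have chromatic number 2 (color each partition differently).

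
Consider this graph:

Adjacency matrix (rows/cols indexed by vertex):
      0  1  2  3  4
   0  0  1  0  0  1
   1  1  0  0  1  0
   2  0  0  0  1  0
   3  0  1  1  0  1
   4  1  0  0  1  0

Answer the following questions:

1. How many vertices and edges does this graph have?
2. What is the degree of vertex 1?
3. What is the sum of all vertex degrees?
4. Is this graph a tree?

Count: 5 vertices, 5 edges.
Vertex 1 has neighbors [0, 3], degree = 2.
Handshaking lemma: 2 * 5 = 10.
A tree on 5 vertices has 4 edges. This graph has 5 edges (1 extra). Not a tree.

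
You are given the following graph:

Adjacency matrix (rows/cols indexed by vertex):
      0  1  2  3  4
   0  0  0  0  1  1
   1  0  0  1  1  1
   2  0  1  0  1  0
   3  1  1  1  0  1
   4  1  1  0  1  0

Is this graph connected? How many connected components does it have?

Checking connectivity: the graph has 1 connected component(s).
All vertices are reachable from each other. The graph IS connected.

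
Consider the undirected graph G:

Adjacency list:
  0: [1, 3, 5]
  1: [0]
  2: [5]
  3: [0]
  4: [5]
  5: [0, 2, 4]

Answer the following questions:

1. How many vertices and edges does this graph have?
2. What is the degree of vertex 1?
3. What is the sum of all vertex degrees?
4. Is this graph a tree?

Count: 6 vertices, 5 edges.
Vertex 1 has neighbors [0], degree = 1.
Handshaking lemma: 2 * 5 = 10.
A graph is a tree iff it is connected and has exactly n-1 edges. This graph is connected (all 6 vertices in one component) and has 6-1 = 5 edges. It is a tree.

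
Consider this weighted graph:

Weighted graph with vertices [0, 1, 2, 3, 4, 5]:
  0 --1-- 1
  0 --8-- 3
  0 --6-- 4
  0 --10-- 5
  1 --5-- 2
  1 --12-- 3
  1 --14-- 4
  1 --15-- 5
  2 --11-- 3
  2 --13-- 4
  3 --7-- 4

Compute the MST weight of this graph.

Applying Kruskal's algorithm (sort edges by weight, add if no cycle):
  Add (0,1) w=1
  Add (1,2) w=5
  Add (0,4) w=6
  Add (3,4) w=7
  Skip (0,3) w=8 (creates cycle)
  Add (0,5) w=10
  Skip (2,3) w=11 (creates cycle)
  Skip (1,3) w=12 (creates cycle)
  Skip (2,4) w=13 (creates cycle)
  Skip (1,4) w=14 (creates cycle)
  Skip (1,5) w=15 (creates cycle)
MST weight = 29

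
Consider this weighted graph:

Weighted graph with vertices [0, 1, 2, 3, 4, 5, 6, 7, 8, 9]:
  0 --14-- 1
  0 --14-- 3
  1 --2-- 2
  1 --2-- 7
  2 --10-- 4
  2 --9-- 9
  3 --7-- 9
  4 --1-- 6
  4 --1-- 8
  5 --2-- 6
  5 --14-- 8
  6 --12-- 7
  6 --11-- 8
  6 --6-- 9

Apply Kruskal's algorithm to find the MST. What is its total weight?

Applying Kruskal's algorithm (sort edges by weight, add if no cycle):
  Add (4,8) w=1
  Add (4,6) w=1
  Add (1,7) w=2
  Add (1,2) w=2
  Add (5,6) w=2
  Add (6,9) w=6
  Add (3,9) w=7
  Add (2,9) w=9
  Skip (2,4) w=10 (creates cycle)
  Skip (6,8) w=11 (creates cycle)
  Skip (6,7) w=12 (creates cycle)
  Add (0,3) w=14
  Skip (0,1) w=14 (creates cycle)
  Skip (5,8) w=14 (creates cycle)
MST weight = 44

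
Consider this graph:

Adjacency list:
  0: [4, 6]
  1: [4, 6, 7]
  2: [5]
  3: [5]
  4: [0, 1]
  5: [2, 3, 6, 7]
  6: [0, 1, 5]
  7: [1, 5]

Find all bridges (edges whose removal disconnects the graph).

A bridge is an edge whose removal increases the number of connected components.
Bridges found: (2,5), (3,5)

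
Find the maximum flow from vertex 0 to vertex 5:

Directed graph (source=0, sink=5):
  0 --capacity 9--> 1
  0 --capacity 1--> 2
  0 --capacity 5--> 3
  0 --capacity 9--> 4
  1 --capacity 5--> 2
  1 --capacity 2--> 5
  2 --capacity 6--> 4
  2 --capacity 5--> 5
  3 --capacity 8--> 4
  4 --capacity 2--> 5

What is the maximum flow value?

Computing max flow:
  Flow on (0->1): 7/9
  Flow on (0->4): 2/9
  Flow on (1->2): 5/5
  Flow on (1->5): 2/2
  Flow on (2->5): 5/5
  Flow on (4->5): 2/2
Maximum flow = 9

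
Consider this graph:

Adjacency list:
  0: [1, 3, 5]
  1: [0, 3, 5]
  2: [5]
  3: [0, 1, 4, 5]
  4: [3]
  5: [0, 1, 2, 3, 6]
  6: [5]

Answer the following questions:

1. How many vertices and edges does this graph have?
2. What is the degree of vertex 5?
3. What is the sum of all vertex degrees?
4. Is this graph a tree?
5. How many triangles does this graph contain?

Count: 7 vertices, 9 edges.
Vertex 5 has neighbors [0, 1, 2, 3, 6], degree = 5.
Handshaking lemma: 2 * 9 = 18.
A tree on 7 vertices has 6 edges. This graph has 9 edges (3 extra). Not a tree.
Number of triangles = 4.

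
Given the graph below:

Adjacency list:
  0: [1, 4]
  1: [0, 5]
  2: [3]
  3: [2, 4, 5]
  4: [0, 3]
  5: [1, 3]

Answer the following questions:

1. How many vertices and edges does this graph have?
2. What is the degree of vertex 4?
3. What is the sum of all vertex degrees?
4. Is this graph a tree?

Count: 6 vertices, 6 edges.
Vertex 4 has neighbors [0, 3], degree = 2.
Handshaking lemma: 2 * 6 = 12.
A tree on 6 vertices has 5 edges. This graph has 6 edges (1 extra). Not a tree.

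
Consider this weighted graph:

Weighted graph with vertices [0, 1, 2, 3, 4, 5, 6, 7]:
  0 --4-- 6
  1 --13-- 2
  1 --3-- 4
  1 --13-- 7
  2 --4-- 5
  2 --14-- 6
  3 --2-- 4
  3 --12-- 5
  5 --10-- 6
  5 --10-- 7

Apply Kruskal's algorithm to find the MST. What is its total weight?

Applying Kruskal's algorithm (sort edges by weight, add if no cycle):
  Add (3,4) w=2
  Add (1,4) w=3
  Add (0,6) w=4
  Add (2,5) w=4
  Add (5,6) w=10
  Add (5,7) w=10
  Add (3,5) w=12
  Skip (1,7) w=13 (creates cycle)
  Skip (1,2) w=13 (creates cycle)
  Skip (2,6) w=14 (creates cycle)
MST weight = 45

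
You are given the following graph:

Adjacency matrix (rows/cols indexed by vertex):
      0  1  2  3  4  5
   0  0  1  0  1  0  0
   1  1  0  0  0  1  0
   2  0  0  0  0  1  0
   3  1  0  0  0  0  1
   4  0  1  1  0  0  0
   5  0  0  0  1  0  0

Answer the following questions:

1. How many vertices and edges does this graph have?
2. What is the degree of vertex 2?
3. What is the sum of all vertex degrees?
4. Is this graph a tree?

Count: 6 vertices, 5 edges.
Vertex 2 has neighbors [4], degree = 1.
Handshaking lemma: 2 * 5 = 10.
A graph is a tree iff it is connected and has exactly n-1 edges. This graph is connected (all 6 vertices in one component) and has 6-1 = 5 edges. It is a tree.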